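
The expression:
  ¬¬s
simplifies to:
s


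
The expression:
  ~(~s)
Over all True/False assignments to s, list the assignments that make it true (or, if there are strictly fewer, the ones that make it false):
is true only for:
  s=True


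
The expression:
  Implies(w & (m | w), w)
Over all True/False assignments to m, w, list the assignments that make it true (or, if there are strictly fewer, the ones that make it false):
is always true.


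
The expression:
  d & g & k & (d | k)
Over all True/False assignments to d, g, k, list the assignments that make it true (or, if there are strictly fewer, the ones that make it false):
is true only for:
  d=True, g=True, k=True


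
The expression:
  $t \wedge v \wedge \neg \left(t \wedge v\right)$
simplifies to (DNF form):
$\text{False}$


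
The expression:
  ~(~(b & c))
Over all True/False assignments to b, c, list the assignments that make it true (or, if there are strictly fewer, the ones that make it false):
is true only for:
  b=True, c=True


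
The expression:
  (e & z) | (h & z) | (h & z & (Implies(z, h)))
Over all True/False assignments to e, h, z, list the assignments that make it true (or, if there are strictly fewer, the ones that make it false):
is true only for:
  e=False, h=True, z=True;
  e=True, h=False, z=True;
  e=True, h=True, z=True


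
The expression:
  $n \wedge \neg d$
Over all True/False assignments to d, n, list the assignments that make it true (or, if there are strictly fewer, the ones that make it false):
is true only for:
  d=False, n=True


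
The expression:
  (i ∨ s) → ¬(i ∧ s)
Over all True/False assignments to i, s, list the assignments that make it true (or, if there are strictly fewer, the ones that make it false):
is false only for:
  i=True, s=True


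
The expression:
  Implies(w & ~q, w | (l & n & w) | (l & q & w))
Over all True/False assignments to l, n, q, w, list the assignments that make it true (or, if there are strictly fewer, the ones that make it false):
is always true.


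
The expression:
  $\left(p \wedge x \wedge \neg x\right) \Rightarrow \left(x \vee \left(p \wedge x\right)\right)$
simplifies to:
$\text{True}$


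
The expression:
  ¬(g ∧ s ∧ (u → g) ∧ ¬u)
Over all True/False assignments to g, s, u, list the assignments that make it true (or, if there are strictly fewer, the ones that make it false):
is false only for:
  g=True, s=True, u=False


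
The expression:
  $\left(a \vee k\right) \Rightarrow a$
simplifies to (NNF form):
$a \vee \neg k$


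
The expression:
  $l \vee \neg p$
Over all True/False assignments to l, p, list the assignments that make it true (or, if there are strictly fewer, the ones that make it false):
is false only for:
  l=False, p=True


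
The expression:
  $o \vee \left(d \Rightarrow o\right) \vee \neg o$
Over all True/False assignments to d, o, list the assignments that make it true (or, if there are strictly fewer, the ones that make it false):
is always true.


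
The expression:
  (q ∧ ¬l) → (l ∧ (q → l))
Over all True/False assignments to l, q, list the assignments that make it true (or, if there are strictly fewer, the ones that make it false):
is false only for:
  l=False, q=True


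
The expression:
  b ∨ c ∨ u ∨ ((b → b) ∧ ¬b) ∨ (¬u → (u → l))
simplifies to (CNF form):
True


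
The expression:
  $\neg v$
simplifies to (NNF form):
$\neg v$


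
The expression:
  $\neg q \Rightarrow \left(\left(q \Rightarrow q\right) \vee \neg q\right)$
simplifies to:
$\text{True}$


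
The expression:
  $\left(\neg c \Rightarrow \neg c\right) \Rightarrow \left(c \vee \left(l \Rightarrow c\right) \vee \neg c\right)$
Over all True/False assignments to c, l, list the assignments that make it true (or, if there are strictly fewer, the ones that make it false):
is always true.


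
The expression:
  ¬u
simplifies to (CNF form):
¬u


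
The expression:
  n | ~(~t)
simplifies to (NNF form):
n | t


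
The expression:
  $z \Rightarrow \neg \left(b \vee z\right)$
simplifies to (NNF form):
$\neg z$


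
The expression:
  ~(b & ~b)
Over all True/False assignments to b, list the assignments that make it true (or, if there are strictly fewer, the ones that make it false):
is always true.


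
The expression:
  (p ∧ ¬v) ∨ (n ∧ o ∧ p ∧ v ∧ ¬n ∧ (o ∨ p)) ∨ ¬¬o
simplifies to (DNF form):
o ∨ (p ∧ ¬v)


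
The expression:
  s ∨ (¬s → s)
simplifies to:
s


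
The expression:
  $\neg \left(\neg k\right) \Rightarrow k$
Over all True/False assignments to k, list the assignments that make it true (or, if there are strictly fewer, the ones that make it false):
is always true.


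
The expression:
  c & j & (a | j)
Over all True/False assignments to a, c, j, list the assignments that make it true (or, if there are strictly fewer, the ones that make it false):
is true only for:
  a=False, c=True, j=True;
  a=True, c=True, j=True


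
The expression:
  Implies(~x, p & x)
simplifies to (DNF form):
x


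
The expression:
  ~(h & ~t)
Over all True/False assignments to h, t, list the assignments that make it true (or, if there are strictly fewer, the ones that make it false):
is false only for:
  h=True, t=False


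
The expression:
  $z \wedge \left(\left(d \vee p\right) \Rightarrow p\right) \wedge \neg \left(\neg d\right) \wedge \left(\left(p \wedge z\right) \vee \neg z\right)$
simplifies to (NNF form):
$d \wedge p \wedge z$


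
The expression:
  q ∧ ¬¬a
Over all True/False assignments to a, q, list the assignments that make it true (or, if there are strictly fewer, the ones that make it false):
is true only for:
  a=True, q=True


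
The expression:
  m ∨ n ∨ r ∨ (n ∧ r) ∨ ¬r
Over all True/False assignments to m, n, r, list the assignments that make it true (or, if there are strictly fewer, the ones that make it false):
is always true.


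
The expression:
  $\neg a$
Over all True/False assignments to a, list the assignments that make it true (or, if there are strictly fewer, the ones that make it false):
is true only for:
  a=False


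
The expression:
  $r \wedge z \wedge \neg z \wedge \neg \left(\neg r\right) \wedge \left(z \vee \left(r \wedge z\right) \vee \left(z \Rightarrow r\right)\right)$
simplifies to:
$\text{False}$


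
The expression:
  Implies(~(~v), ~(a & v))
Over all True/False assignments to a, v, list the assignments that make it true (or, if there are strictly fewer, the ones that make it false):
is false only for:
  a=True, v=True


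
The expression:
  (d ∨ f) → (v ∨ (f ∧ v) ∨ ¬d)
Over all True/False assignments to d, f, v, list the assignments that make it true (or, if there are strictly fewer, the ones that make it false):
is false only for:
  d=True, f=False, v=False;
  d=True, f=True, v=False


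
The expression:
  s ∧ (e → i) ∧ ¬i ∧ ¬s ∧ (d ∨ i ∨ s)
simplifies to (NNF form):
False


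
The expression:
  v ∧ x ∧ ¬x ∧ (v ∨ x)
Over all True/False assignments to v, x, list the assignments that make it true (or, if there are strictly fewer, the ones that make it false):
is never true.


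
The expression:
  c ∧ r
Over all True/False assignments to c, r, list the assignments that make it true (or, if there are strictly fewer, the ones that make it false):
is true only for:
  c=True, r=True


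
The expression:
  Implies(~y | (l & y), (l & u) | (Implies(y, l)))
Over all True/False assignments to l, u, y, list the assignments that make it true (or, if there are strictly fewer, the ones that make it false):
is always true.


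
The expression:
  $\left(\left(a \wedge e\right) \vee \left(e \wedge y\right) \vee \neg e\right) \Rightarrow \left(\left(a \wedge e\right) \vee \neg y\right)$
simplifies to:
$\left(a \wedge e\right) \vee \neg y$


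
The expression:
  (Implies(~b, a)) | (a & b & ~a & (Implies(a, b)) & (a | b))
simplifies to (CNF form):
a | b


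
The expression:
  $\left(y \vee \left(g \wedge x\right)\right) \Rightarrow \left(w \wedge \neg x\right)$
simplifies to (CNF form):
$\left(w \vee \neg y\right) \wedge \left(\neg g \vee \neg x\right) \wedge \left(\neg x \vee \neg y\right)$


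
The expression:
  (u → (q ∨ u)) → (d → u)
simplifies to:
u ∨ ¬d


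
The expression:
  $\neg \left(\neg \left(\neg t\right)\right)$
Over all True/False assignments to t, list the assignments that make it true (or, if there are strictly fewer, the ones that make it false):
is true only for:
  t=False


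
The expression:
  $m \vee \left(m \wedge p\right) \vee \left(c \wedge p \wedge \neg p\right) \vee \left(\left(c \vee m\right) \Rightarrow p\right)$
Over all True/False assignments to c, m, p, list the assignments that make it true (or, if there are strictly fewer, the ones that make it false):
is false only for:
  c=True, m=False, p=False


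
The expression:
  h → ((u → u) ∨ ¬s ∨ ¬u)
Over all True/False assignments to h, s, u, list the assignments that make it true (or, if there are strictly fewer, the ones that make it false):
is always true.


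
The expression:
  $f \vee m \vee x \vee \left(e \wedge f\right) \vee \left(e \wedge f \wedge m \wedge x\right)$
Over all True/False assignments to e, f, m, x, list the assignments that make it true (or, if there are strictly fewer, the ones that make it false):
is false only for:
  e=False, f=False, m=False, x=False;
  e=True, f=False, m=False, x=False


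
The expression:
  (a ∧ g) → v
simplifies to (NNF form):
v ∨ ¬a ∨ ¬g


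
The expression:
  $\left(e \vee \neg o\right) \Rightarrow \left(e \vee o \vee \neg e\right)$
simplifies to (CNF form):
$\text{True}$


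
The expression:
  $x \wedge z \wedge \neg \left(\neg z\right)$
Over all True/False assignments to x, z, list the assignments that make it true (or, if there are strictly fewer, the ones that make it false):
is true only for:
  x=True, z=True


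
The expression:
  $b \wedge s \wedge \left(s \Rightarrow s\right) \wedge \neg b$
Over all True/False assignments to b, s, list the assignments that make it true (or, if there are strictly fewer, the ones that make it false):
is never true.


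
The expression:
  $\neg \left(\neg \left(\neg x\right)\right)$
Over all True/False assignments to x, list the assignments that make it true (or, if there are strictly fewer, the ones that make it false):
is true only for:
  x=False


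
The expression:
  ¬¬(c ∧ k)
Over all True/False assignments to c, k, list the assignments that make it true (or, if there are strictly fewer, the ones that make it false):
is true only for:
  c=True, k=True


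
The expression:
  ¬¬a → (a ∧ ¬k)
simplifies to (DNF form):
¬a ∨ ¬k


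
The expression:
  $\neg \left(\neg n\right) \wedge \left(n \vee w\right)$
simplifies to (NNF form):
$n$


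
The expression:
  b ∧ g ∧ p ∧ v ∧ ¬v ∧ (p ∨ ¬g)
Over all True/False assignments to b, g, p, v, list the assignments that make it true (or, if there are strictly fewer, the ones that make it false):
is never true.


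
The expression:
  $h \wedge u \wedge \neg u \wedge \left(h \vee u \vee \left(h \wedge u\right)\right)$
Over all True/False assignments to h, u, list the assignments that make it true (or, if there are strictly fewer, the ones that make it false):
is never true.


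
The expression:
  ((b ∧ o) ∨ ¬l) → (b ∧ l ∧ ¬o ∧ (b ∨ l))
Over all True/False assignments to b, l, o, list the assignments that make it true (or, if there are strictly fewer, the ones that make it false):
is true only for:
  b=False, l=True, o=False;
  b=False, l=True, o=True;
  b=True, l=True, o=False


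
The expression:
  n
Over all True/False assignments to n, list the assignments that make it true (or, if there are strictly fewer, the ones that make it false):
is true only for:
  n=True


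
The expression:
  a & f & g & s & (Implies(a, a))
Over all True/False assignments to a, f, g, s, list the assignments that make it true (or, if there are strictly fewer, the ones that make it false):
is true only for:
  a=True, f=True, g=True, s=True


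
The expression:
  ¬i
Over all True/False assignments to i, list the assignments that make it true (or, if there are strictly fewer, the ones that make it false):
is true only for:
  i=False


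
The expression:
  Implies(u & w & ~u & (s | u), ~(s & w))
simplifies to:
True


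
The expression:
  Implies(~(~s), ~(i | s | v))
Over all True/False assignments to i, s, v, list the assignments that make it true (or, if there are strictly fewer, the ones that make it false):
is true only for:
  i=False, s=False, v=False;
  i=False, s=False, v=True;
  i=True, s=False, v=False;
  i=True, s=False, v=True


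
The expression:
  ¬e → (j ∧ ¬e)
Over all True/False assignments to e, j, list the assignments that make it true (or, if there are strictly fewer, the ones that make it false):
is false only for:
  e=False, j=False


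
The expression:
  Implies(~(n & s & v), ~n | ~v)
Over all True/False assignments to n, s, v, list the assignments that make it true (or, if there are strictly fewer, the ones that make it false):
is false only for:
  n=True, s=False, v=True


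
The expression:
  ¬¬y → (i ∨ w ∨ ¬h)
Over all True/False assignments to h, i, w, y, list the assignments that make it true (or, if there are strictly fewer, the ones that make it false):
is false only for:
  h=True, i=False, w=False, y=True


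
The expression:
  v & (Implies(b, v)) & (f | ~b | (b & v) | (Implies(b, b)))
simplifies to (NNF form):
v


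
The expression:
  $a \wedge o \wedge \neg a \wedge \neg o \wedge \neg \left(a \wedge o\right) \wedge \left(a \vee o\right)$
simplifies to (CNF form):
$\text{False}$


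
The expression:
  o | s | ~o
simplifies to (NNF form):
True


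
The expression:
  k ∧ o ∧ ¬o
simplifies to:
False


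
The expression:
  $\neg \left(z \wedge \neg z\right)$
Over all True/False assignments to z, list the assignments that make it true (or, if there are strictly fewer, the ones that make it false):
is always true.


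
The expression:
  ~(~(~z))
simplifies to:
~z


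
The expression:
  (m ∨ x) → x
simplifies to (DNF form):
x ∨ ¬m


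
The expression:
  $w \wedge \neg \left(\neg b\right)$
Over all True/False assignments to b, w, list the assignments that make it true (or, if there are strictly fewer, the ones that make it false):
is true only for:
  b=True, w=True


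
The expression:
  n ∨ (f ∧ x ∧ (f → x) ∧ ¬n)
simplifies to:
n ∨ (f ∧ x)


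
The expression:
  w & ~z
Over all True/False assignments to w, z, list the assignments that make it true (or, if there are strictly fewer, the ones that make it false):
is true only for:
  w=True, z=False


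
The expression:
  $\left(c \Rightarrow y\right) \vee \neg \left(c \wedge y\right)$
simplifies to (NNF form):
$\text{True}$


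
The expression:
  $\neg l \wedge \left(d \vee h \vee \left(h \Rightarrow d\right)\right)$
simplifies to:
$\neg l$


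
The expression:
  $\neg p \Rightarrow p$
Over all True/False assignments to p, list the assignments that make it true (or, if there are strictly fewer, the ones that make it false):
is true only for:
  p=True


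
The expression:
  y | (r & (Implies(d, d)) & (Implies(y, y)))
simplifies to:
r | y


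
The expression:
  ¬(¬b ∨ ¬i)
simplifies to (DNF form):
b ∧ i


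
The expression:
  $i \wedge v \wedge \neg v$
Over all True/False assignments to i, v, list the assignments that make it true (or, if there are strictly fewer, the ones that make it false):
is never true.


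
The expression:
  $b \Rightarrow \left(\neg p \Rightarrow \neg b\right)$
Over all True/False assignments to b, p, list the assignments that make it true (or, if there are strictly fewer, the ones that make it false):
is false only for:
  b=True, p=False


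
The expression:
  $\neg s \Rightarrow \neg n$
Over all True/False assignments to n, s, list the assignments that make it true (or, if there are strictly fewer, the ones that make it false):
is false only for:
  n=True, s=False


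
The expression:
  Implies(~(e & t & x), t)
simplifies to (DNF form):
t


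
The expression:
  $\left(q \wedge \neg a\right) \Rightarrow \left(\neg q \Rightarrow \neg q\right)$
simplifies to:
$\text{True}$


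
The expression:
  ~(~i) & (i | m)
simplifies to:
i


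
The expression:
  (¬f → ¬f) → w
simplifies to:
w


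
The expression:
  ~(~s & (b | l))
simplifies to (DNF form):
s | (~b & ~l)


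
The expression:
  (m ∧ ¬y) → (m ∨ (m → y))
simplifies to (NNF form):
True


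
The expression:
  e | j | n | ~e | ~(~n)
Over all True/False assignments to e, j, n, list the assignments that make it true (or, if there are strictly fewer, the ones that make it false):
is always true.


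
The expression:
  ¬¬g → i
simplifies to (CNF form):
i ∨ ¬g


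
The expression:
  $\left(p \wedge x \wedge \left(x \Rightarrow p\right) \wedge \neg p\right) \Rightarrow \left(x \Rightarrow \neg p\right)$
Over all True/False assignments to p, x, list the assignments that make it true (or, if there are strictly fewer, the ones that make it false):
is always true.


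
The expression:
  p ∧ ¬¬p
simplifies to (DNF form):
p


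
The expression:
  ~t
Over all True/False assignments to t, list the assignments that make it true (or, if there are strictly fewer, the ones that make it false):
is true only for:
  t=False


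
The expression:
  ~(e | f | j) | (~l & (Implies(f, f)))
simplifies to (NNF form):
~l | (~e & ~f & ~j)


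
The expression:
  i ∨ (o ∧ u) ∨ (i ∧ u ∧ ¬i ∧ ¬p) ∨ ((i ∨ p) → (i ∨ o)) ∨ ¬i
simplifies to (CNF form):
True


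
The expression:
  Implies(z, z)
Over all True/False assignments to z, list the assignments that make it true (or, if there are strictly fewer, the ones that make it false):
is always true.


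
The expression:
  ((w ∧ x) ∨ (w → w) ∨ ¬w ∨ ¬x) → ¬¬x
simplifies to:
x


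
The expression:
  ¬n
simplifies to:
¬n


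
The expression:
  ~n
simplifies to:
~n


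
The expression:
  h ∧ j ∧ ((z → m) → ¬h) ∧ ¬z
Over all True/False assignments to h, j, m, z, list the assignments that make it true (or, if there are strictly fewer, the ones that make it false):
is never true.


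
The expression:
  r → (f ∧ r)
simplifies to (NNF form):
f ∨ ¬r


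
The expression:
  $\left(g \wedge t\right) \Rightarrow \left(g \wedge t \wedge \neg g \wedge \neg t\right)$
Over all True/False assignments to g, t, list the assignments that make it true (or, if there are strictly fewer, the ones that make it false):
is false only for:
  g=True, t=True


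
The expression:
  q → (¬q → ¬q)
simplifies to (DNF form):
True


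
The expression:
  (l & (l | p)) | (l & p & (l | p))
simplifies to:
l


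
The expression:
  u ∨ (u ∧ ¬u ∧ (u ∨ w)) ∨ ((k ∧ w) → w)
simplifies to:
True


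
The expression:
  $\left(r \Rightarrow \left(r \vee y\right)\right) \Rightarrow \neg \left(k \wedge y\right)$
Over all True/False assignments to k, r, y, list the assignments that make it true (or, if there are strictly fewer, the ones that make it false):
is false only for:
  k=True, r=False, y=True;
  k=True, r=True, y=True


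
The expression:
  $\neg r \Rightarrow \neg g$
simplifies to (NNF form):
$r \vee \neg g$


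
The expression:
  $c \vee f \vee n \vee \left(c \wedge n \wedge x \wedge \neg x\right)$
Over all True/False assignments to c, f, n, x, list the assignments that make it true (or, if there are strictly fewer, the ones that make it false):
is false only for:
  c=False, f=False, n=False, x=False;
  c=False, f=False, n=False, x=True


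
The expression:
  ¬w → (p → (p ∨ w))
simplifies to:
True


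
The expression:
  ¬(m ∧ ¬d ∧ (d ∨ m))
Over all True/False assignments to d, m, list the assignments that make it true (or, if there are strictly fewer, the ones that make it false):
is false only for:
  d=False, m=True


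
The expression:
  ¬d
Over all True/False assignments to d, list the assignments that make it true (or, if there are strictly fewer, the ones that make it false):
is true only for:
  d=False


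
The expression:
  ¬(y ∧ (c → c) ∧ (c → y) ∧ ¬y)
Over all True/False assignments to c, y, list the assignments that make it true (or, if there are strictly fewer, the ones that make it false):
is always true.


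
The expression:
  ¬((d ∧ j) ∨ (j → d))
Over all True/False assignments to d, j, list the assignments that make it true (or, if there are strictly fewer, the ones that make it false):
is true only for:
  d=False, j=True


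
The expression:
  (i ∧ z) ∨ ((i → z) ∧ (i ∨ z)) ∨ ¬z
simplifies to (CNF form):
True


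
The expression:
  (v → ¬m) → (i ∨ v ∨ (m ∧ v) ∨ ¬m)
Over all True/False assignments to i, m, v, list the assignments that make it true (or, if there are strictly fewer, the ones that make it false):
is false only for:
  i=False, m=True, v=False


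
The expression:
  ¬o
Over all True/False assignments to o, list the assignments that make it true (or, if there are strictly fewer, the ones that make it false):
is true only for:
  o=False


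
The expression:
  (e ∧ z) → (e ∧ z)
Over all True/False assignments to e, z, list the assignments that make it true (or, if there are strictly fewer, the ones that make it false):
is always true.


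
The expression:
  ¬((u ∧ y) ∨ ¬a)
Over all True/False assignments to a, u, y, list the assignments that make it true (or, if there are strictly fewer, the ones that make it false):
is true only for:
  a=True, u=False, y=False;
  a=True, u=False, y=True;
  a=True, u=True, y=False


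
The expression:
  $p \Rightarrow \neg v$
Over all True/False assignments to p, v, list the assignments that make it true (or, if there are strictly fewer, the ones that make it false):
is false only for:
  p=True, v=True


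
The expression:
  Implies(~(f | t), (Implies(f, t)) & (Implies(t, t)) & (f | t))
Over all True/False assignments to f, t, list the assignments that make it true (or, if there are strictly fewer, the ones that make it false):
is false only for:
  f=False, t=False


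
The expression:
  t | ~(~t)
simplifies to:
t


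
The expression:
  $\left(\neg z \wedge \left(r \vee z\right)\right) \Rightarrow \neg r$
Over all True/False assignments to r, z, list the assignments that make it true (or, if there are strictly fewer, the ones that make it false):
is false only for:
  r=True, z=False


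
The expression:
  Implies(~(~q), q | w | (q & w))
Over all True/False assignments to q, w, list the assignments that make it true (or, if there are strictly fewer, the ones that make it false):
is always true.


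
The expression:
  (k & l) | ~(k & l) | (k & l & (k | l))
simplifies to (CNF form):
True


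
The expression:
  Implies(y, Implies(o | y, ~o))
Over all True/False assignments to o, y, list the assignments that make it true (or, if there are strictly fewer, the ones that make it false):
is false only for:
  o=True, y=True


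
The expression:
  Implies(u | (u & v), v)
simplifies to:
v | ~u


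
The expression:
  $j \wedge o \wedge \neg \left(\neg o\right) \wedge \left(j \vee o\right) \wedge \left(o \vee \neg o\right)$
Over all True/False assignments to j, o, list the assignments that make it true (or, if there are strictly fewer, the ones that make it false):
is true only for:
  j=True, o=True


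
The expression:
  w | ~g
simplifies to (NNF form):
w | ~g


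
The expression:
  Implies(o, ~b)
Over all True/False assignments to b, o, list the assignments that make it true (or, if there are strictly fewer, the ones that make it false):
is false only for:
  b=True, o=True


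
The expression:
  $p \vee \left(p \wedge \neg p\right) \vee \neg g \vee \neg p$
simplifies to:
$\text{True}$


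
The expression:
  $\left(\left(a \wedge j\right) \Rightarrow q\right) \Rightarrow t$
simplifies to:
$t \vee \left(a \wedge j \wedge \neg q\right)$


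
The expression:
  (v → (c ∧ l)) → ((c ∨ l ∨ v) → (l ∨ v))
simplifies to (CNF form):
l ∨ v ∨ ¬c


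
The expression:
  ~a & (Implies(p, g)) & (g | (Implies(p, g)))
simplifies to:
~a & (g | ~p)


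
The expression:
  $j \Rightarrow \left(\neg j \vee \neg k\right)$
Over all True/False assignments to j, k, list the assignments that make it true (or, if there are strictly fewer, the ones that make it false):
is false only for:
  j=True, k=True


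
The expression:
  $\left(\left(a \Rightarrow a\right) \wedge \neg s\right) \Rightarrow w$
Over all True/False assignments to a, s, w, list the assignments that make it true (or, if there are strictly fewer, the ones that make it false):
is false only for:
  a=False, s=False, w=False;
  a=True, s=False, w=False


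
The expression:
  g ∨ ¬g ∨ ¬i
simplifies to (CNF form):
True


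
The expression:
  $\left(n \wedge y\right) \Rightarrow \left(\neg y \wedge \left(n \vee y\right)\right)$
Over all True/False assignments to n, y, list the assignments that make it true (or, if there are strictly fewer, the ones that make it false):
is false only for:
  n=True, y=True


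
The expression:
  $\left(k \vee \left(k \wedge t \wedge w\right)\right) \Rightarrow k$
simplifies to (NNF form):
$\text{True}$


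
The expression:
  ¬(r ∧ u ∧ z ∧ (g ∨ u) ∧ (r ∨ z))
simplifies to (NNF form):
¬r ∨ ¬u ∨ ¬z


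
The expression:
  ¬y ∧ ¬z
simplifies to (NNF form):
¬y ∧ ¬z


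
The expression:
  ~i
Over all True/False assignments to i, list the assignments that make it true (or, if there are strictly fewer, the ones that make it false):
is true only for:
  i=False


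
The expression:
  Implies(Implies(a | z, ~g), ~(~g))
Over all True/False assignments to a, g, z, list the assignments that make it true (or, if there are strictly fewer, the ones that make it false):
is true only for:
  a=False, g=True, z=False;
  a=False, g=True, z=True;
  a=True, g=True, z=False;
  a=True, g=True, z=True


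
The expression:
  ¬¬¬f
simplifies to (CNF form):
¬f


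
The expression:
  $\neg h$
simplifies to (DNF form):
$\neg h$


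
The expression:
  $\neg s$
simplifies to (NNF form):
$\neg s$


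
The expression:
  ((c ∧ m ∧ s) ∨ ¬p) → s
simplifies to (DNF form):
p ∨ s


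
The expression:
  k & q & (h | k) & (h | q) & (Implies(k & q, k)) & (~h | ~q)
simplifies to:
k & q & ~h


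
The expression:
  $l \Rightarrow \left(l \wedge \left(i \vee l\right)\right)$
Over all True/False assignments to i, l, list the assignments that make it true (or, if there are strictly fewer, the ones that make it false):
is always true.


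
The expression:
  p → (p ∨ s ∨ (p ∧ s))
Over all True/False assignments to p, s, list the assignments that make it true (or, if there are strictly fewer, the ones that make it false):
is always true.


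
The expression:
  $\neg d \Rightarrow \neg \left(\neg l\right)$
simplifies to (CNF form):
$d \vee l$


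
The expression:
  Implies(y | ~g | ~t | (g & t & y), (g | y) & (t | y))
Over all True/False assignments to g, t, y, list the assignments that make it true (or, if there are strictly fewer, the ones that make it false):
is false only for:
  g=False, t=False, y=False;
  g=False, t=True, y=False;
  g=True, t=False, y=False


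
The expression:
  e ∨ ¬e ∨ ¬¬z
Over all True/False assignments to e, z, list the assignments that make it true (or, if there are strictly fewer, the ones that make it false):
is always true.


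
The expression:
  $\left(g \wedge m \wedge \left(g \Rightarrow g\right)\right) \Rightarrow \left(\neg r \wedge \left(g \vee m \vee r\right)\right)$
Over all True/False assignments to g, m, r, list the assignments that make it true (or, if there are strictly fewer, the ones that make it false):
is false only for:
  g=True, m=True, r=True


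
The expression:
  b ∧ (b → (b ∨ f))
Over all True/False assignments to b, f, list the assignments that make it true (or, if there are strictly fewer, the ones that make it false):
is true only for:
  b=True, f=False;
  b=True, f=True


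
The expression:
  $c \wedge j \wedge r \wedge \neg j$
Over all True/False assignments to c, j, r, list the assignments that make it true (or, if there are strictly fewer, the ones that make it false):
is never true.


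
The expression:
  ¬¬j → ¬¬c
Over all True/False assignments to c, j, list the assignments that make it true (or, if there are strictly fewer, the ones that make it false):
is false only for:
  c=False, j=True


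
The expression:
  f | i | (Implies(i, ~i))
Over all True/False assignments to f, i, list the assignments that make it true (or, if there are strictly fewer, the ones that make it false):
is always true.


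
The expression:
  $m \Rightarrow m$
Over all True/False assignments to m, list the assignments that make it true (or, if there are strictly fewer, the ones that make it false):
is always true.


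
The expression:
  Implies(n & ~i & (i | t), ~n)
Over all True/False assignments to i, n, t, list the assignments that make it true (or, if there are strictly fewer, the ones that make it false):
is false only for:
  i=False, n=True, t=True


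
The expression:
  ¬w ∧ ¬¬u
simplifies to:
u ∧ ¬w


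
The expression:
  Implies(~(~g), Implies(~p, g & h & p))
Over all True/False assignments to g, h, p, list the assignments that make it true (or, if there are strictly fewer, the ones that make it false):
is false only for:
  g=True, h=False, p=False;
  g=True, h=True, p=False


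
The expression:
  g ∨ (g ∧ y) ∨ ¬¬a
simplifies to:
a ∨ g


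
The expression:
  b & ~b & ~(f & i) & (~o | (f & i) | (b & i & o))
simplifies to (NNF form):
False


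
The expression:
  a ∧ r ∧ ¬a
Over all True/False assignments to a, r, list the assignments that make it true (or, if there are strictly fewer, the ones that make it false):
is never true.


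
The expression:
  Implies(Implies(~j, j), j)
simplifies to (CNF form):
True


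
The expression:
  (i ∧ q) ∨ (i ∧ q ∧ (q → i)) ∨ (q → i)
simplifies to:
i ∨ ¬q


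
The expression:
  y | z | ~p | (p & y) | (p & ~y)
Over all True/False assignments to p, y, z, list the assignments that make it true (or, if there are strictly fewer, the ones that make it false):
is always true.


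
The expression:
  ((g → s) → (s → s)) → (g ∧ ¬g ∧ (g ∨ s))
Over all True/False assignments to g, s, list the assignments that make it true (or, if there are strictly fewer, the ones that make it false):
is never true.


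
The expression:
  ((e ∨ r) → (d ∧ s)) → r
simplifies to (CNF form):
(e ∨ r) ∧ (r ∨ ¬d ∨ ¬s)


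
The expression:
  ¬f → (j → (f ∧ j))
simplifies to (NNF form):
f ∨ ¬j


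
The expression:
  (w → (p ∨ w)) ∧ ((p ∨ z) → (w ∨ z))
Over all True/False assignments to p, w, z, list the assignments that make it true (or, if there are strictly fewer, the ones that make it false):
is false only for:
  p=True, w=False, z=False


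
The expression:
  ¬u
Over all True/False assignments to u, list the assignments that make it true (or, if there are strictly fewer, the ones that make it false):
is true only for:
  u=False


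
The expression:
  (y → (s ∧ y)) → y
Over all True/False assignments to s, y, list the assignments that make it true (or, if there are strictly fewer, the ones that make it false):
is true only for:
  s=False, y=True;
  s=True, y=True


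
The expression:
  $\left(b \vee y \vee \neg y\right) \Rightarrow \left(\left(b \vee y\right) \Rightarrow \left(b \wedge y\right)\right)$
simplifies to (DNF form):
$\left(b \wedge y\right) \vee \left(\neg b \wedge \neg y\right)$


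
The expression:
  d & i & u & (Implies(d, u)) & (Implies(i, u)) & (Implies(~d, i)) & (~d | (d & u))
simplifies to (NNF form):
d & i & u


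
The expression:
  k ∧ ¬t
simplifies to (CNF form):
k ∧ ¬t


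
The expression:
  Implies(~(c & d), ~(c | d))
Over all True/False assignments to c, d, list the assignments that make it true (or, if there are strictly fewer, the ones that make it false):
is true only for:
  c=False, d=False;
  c=True, d=True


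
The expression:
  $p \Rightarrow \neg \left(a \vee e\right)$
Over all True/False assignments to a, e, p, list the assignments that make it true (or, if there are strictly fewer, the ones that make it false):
is false only for:
  a=False, e=True, p=True;
  a=True, e=False, p=True;
  a=True, e=True, p=True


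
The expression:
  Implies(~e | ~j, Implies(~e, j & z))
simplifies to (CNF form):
(e | j) & (e | z)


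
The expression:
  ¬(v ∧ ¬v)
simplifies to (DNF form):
True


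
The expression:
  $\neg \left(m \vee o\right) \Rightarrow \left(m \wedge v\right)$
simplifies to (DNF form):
$m \vee o$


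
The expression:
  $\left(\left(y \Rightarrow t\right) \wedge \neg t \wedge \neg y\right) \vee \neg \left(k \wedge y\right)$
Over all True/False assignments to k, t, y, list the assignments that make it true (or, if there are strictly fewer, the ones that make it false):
is false only for:
  k=True, t=False, y=True;
  k=True, t=True, y=True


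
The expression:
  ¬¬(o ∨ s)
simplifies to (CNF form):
o ∨ s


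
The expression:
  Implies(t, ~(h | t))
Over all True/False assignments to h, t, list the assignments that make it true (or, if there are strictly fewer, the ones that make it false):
is true only for:
  h=False, t=False;
  h=True, t=False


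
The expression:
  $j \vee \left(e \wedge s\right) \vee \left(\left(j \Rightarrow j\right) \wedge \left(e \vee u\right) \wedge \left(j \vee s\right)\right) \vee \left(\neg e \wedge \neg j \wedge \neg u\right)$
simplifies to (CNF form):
$\left(j \vee s \vee \neg e\right) \wedge \left(j \vee s \vee \neg u\right)$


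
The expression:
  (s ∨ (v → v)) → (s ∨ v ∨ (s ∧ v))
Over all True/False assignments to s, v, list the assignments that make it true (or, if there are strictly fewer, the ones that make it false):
is false only for:
  s=False, v=False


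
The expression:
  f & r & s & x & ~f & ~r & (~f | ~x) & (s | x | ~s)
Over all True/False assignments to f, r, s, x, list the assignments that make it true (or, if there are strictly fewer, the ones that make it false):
is never true.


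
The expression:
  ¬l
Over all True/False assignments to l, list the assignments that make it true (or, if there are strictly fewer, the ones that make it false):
is true only for:
  l=False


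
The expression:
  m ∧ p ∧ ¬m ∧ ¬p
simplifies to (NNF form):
False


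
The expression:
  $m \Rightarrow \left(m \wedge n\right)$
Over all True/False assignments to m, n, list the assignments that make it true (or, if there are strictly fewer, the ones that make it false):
is false only for:
  m=True, n=False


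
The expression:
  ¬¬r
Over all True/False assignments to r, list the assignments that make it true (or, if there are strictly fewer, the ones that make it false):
is true only for:
  r=True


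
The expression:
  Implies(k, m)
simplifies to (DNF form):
m | ~k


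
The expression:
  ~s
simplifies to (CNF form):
~s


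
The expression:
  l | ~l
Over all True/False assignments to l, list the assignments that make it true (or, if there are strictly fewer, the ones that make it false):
is always true.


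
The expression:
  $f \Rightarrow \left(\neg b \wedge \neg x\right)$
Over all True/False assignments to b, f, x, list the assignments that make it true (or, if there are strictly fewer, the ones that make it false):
is false only for:
  b=False, f=True, x=True;
  b=True, f=True, x=False;
  b=True, f=True, x=True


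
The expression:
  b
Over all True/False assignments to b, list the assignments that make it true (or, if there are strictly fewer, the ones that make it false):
is true only for:
  b=True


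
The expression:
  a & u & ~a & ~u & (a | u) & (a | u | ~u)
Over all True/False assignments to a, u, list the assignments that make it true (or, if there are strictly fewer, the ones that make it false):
is never true.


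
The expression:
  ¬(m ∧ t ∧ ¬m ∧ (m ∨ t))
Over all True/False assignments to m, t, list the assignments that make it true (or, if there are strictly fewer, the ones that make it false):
is always true.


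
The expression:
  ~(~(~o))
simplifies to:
~o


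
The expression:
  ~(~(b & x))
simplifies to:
b & x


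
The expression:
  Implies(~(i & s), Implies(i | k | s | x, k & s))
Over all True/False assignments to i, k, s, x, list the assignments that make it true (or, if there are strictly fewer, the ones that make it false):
is true only for:
  i=False, k=False, s=False, x=False;
  i=False, k=True, s=True, x=False;
  i=False, k=True, s=True, x=True;
  i=True, k=False, s=True, x=False;
  i=True, k=False, s=True, x=True;
  i=True, k=True, s=True, x=False;
  i=True, k=True, s=True, x=True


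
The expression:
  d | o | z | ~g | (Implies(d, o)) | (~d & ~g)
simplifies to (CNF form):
True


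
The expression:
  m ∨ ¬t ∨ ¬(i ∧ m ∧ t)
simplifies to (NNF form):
True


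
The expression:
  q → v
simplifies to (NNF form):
v ∨ ¬q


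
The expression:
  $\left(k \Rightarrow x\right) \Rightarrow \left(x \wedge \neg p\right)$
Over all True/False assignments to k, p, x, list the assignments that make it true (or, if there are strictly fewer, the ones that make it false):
is true only for:
  k=False, p=False, x=True;
  k=True, p=False, x=False;
  k=True, p=False, x=True;
  k=True, p=True, x=False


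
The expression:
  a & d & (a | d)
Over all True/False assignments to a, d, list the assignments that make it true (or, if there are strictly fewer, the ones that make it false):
is true only for:
  a=True, d=True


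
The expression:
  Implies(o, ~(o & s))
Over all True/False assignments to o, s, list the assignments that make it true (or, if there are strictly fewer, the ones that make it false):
is false only for:
  o=True, s=True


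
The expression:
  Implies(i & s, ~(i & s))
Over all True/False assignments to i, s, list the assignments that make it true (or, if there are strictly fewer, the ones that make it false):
is false only for:
  i=True, s=True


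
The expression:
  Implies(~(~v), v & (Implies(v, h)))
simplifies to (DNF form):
h | ~v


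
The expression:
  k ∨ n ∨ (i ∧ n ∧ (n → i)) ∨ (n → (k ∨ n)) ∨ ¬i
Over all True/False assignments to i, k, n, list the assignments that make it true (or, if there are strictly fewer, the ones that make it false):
is always true.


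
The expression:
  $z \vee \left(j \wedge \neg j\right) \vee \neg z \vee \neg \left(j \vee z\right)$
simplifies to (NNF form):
$\text{True}$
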